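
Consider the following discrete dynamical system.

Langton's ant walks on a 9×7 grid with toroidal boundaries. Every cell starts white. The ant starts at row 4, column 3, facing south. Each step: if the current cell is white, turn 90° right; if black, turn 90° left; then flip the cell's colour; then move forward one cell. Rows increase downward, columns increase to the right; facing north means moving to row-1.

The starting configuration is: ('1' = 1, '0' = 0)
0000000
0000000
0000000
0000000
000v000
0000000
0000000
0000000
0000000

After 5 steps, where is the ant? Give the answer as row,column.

4,4

0) 0000000
0000000
0000000
0000000
000v000
0000000
0000000
0000000
0000000
1) 0000000
0000000
0000000
0000000
00<1000
0000000
0000000
0000000
0000000
2) 0000000
0000000
0000000
00^0000
0011000
0000000
0000000
0000000
0000000
3) 0000000
0000000
0000000
001>000
0011000
0000000
0000000
0000000
0000000
4) 0000000
0000000
0000000
0011000
001v000
0000000
0000000
0000000
0000000
5) 0000000
0000000
0000000
0011000
0010>00
0000000
0000000
0000000
0000000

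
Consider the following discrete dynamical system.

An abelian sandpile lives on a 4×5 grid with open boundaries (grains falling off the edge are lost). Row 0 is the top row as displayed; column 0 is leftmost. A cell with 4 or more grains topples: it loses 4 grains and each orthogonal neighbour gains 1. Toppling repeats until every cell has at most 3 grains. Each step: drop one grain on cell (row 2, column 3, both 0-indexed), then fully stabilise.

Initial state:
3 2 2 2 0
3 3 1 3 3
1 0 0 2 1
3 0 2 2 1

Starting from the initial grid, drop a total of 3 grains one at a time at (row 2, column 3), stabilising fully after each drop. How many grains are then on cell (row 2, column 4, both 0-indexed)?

3

[0] 3 2 2 2 0
3 3 1 3 3
1 0 0 2 1
3 0 2 2 1
[1] 3 2 2 2 0
3 3 1 3 3
1 0 0 3 1
3 0 2 2 1
[2] 3 2 2 3 1
3 3 2 1 0
1 0 1 1 3
3 0 2 3 1
[3] 3 2 2 3 1
3 3 2 1 0
1 0 1 2 3
3 0 2 3 1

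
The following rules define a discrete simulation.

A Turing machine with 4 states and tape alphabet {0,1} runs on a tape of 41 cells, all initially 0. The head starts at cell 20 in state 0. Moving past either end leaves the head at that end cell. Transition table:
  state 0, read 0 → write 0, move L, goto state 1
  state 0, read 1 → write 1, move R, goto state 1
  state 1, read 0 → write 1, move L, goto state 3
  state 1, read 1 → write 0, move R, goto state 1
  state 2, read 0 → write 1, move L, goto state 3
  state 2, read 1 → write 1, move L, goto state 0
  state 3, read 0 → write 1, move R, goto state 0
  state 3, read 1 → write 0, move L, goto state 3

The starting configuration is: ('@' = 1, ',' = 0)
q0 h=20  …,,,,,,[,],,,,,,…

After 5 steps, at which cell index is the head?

[0] q0 h=20  …,,,,,,[,],,,,,,…
[1] q1 h=19  …,,,,,,[,],,,,,,…
[2] q3 h=18  …,,,,,,[,]@,,,,,…
[3] q0 h=19  …,,,,,@[@],,,,,,…
[4] q1 h=20  …,,,,@@[,],,,,,,…
[5] q3 h=19  …,,,,,@[@]@,,,,,…

19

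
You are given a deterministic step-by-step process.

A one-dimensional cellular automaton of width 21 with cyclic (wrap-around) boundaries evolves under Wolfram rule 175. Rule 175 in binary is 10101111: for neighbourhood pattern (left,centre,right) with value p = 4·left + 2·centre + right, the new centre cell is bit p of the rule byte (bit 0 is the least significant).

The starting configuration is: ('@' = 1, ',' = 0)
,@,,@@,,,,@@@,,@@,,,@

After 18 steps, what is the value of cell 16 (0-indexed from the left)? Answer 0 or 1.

[0] ,@,,@@,,,,@@@,,@@,,,@
[1] @@,@@,,@@@@@,,@@,,@@@
[2] @,@@,,@@@@@,,@@,,@@@@
[3] ,@@,,@@@@@,,@@,,@@@@@
[4] @@,,@@@@@,,@@,,@@@@@,
[5] @,,@@@@@,,@@,,@@@@@,@
[6] ,,@@@@@,,@@,,@@@@@,@@
[7] ,@@@@@,,@@,,@@@@@,@@,
[8] @@@@@,,@@,,@@@@@,@@,,
[9] @@@@,,@@,,@@@@@,@@,,@
[10] @@@,,@@,,@@@@@,@@,,@@
[11] @@,,@@,,@@@@@,@@,,@@@
[12] @,,@@,,@@@@@,@@,,@@@@
[13] ,,@@,,@@@@@,@@,,@@@@@
[14] ,@@,,@@@@@,@@,,@@@@@,
[15] @@,,@@@@@,@@,,@@@@@,,
[16] @,,@@@@@,@@,,@@@@@,,@
[17] ,,@@@@@,@@,,@@@@@,,@@
[18] ,@@@@@,@@,,@@@@@,,@@,

0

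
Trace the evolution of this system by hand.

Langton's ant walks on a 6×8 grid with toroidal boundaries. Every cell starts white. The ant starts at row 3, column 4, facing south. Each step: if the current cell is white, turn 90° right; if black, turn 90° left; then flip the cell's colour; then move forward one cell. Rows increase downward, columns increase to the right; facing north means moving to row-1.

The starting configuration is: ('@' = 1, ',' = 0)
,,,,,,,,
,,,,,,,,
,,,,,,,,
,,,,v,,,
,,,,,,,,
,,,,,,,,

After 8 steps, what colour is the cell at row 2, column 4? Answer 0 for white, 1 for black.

1

gen 0: ,,,,,,,,
,,,,,,,,
,,,,,,,,
,,,,v,,,
,,,,,,,,
,,,,,,,,
gen 1: ,,,,,,,,
,,,,,,,,
,,,,,,,,
,,,<@,,,
,,,,,,,,
,,,,,,,,
gen 2: ,,,,,,,,
,,,,,,,,
,,,^,,,,
,,,@@,,,
,,,,,,,,
,,,,,,,,
gen 3: ,,,,,,,,
,,,,,,,,
,,,@>,,,
,,,@@,,,
,,,,,,,,
,,,,,,,,
gen 4: ,,,,,,,,
,,,,,,,,
,,,@@,,,
,,,@v,,,
,,,,,,,,
,,,,,,,,
gen 5: ,,,,,,,,
,,,,,,,,
,,,@@,,,
,,,@,>,,
,,,,,,,,
,,,,,,,,
gen 6: ,,,,,,,,
,,,,,,,,
,,,@@,,,
,,,@,@,,
,,,,,v,,
,,,,,,,,
gen 7: ,,,,,,,,
,,,,,,,,
,,,@@,,,
,,,@,@,,
,,,,<@,,
,,,,,,,,
gen 8: ,,,,,,,,
,,,,,,,,
,,,@@,,,
,,,@^@,,
,,,,@@,,
,,,,,,,,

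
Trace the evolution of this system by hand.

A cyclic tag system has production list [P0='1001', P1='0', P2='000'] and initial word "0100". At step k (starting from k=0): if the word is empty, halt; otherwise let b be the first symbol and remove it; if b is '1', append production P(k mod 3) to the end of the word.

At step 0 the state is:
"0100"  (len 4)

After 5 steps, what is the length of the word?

0

gen 0: "0100"  (len 4)
gen 1: "100"  (len 3)
gen 2: "000"  (len 3)
gen 3: "00"  (len 2)
gen 4: "0"  (len 1)
gen 5: (halted — word empty)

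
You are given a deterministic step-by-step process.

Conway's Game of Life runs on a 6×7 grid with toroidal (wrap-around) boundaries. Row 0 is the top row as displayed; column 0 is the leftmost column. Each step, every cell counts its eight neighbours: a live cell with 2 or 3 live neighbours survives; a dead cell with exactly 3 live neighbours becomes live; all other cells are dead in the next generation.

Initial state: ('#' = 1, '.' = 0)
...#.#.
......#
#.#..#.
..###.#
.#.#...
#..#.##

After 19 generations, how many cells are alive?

0) ...#.#.
......#
#.#..#.
..###.#
.#.#...
#..#.##
1) #....#.
....###
###.##.
#...###
.#.....
#..#.##
2) #......
...#...
.#.....
..###..
.#.....
##..##.
3) ##..#.#
.......
....#..
.###...
##...#.
##....#
4) .#...##
#....#.
..##...
#####..
.......
..#....
5) ##...##
###.##.
#.....#
.#..#..
.......
.......
6) ..#.##.
..#.#..
..###.#
#......
.......
#.....#
7) .#..###
.##....
.##.##.
...#...
#.....#
.....##
8) .##.#.#
......#
.#..#..
#######
#....##
....#..
9) #..#...
.###...
.#..#..
..##...
..#....
.#.##..
10) #......
##.##..
.#..#..
.###...
.#..#..
.#.##..
11) #......
#####..
....#..
##.##..
##..#..
#####..
12) ......#
#####..
.....#.
######.
.....##
..###.#
13) ......#
#######
.....#.
####...
.......
#..##.#
14) .......
#####..
.....#.
.##....
....#.#
#....##
15) ..####.
.####..
#...#..
.....#.
.#....#
#....##
16) #......
.#.....
.##.##.
#....##
.......
####...
17) #......
###....
.##.##.
##..###
..#....
###....
18) ......#
#.##..#
....#..
#...#.#
..##.#.
#.#....
19) ..##..#
#..#.##
.#..#..
....#.#
#.####.
.###..#

20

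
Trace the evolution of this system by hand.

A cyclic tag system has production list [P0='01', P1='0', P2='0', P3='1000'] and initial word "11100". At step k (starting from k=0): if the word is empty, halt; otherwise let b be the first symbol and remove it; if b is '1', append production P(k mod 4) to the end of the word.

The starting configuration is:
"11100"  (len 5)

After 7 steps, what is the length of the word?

3

[0] "11100"  (len 5)
[1] "110001"  (len 6)
[2] "100010"  (len 6)
[3] "000100"  (len 6)
[4] "00100"  (len 5)
[5] "0100"  (len 4)
[6] "100"  (len 3)
[7] "000"  (len 3)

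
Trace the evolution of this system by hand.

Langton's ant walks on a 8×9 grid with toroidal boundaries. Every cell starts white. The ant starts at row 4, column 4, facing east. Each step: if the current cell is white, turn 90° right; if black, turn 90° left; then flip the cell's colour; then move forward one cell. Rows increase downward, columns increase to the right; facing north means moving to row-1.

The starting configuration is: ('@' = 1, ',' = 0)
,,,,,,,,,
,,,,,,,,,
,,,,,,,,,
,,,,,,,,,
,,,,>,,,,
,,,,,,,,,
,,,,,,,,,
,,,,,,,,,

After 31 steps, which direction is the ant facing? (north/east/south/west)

[0] ,,,,,,,,,
,,,,,,,,,
,,,,,,,,,
,,,,,,,,,
,,,,>,,,,
,,,,,,,,,
,,,,,,,,,
,,,,,,,,,
[1] ,,,,,,,,,
,,,,,,,,,
,,,,,,,,,
,,,,,,,,,
,,,,@,,,,
,,,,v,,,,
,,,,,,,,,
,,,,,,,,,
[2] ,,,,,,,,,
,,,,,,,,,
,,,,,,,,,
,,,,,,,,,
,,,,@,,,,
,,,<@,,,,
,,,,,,,,,
,,,,,,,,,
[3] ,,,,,,,,,
,,,,,,,,,
,,,,,,,,,
,,,,,,,,,
,,,^@,,,,
,,,@@,,,,
,,,,,,,,,
,,,,,,,,,
[4] ,,,,,,,,,
,,,,,,,,,
,,,,,,,,,
,,,,,,,,,
,,,@>,,,,
,,,@@,,,,
,,,,,,,,,
,,,,,,,,,
[5] ,,,,,,,,,
,,,,,,,,,
,,,,,,,,,
,,,,^,,,,
,,,@,,,,,
,,,@@,,,,
,,,,,,,,,
,,,,,,,,,
[6] ,,,,,,,,,
,,,,,,,,,
,,,,,,,,,
,,,,@>,,,
,,,@,,,,,
,,,@@,,,,
,,,,,,,,,
,,,,,,,,,
[7] ,,,,,,,,,
,,,,,,,,,
,,,,,,,,,
,,,,@@,,,
,,,@,v,,,
,,,@@,,,,
,,,,,,,,,
,,,,,,,,,
[8] ,,,,,,,,,
,,,,,,,,,
,,,,,,,,,
,,,,@@,,,
,,,@<@,,,
,,,@@,,,,
,,,,,,,,,
,,,,,,,,,
[9] ,,,,,,,,,
,,,,,,,,,
,,,,,,,,,
,,,,^@,,,
,,,@@@,,,
,,,@@,,,,
,,,,,,,,,
,,,,,,,,,
[10] ,,,,,,,,,
,,,,,,,,,
,,,,,,,,,
,,,<,@,,,
,,,@@@,,,
,,,@@,,,,
,,,,,,,,,
,,,,,,,,,
[11] ,,,,,,,,,
,,,,,,,,,
,,,^,,,,,
,,,@,@,,,
,,,@@@,,,
,,,@@,,,,
,,,,,,,,,
,,,,,,,,,
[12] ,,,,,,,,,
,,,,,,,,,
,,,@>,,,,
,,,@,@,,,
,,,@@@,,,
,,,@@,,,,
,,,,,,,,,
,,,,,,,,,
[13] ,,,,,,,,,
,,,,,,,,,
,,,@@,,,,
,,,@v@,,,
,,,@@@,,,
,,,@@,,,,
,,,,,,,,,
,,,,,,,,,
[14] ,,,,,,,,,
,,,,,,,,,
,,,@@,,,,
,,,<@@,,,
,,,@@@,,,
,,,@@,,,,
,,,,,,,,,
,,,,,,,,,
[15] ,,,,,,,,,
,,,,,,,,,
,,,@@,,,,
,,,,@@,,,
,,,v@@,,,
,,,@@,,,,
,,,,,,,,,
,,,,,,,,,
[16] ,,,,,,,,,
,,,,,,,,,
,,,@@,,,,
,,,,@@,,,
,,,,>@,,,
,,,@@,,,,
,,,,,,,,,
,,,,,,,,,
[17] ,,,,,,,,,
,,,,,,,,,
,,,@@,,,,
,,,,^@,,,
,,,,,@,,,
,,,@@,,,,
,,,,,,,,,
,,,,,,,,,
[18] ,,,,,,,,,
,,,,,,,,,
,,,@@,,,,
,,,<,@,,,
,,,,,@,,,
,,,@@,,,,
,,,,,,,,,
,,,,,,,,,
[19] ,,,,,,,,,
,,,,,,,,,
,,,^@,,,,
,,,@,@,,,
,,,,,@,,,
,,,@@,,,,
,,,,,,,,,
,,,,,,,,,
[20] ,,,,,,,,,
,,,,,,,,,
,,<,@,,,,
,,,@,@,,,
,,,,,@,,,
,,,@@,,,,
,,,,,,,,,
,,,,,,,,,
[21] ,,,,,,,,,
,,^,,,,,,
,,@,@,,,,
,,,@,@,,,
,,,,,@,,,
,,,@@,,,,
,,,,,,,,,
,,,,,,,,,
[22] ,,,,,,,,,
,,@>,,,,,
,,@,@,,,,
,,,@,@,,,
,,,,,@,,,
,,,@@,,,,
,,,,,,,,,
,,,,,,,,,
[23] ,,,,,,,,,
,,@@,,,,,
,,@v@,,,,
,,,@,@,,,
,,,,,@,,,
,,,@@,,,,
,,,,,,,,,
,,,,,,,,,
[24] ,,,,,,,,,
,,@@,,,,,
,,<@@,,,,
,,,@,@,,,
,,,,,@,,,
,,,@@,,,,
,,,,,,,,,
,,,,,,,,,
[25] ,,,,,,,,,
,,@@,,,,,
,,,@@,,,,
,,v@,@,,,
,,,,,@,,,
,,,@@,,,,
,,,,,,,,,
,,,,,,,,,
[26] ,,,,,,,,,
,,@@,,,,,
,,,@@,,,,
,<@@,@,,,
,,,,,@,,,
,,,@@,,,,
,,,,,,,,,
,,,,,,,,,
[27] ,,,,,,,,,
,,@@,,,,,
,^,@@,,,,
,@@@,@,,,
,,,,,@,,,
,,,@@,,,,
,,,,,,,,,
,,,,,,,,,
[28] ,,,,,,,,,
,,@@,,,,,
,@>@@,,,,
,@@@,@,,,
,,,,,@,,,
,,,@@,,,,
,,,,,,,,,
,,,,,,,,,
[29] ,,,,,,,,,
,,@@,,,,,
,@@@@,,,,
,@v@,@,,,
,,,,,@,,,
,,,@@,,,,
,,,,,,,,,
,,,,,,,,,
[30] ,,,,,,,,,
,,@@,,,,,
,@@@@,,,,
,@,>,@,,,
,,,,,@,,,
,,,@@,,,,
,,,,,,,,,
,,,,,,,,,
[31] ,,,,,,,,,
,,@@,,,,,
,@@^@,,,,
,@,,,@,,,
,,,,,@,,,
,,,@@,,,,
,,,,,,,,,
,,,,,,,,,

north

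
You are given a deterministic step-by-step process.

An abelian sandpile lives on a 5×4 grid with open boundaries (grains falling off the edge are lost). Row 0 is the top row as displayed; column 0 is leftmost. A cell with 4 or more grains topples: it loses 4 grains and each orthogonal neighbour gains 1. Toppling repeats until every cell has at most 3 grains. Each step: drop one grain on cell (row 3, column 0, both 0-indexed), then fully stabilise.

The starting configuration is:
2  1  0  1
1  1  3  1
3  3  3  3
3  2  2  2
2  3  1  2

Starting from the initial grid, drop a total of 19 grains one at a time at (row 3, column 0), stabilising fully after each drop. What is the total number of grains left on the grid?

36

gen 0: 2  1  0  1
1  1  3  1
3  3  3  3
3  2  2  2
2  3  1  2
gen 1: 2  1  1  1
2  3  0  3
1  2  3  1
3  2  1  0
0  1  3  3
gen 2: 2  1  1  1
2  3  0  3
2  2  3  1
0  3  1  0
1  1  3  3
gen 3: 2  1  1  1
2  3  0  3
2  2  3  1
1  3  1  0
1  1  3  3
gen 4: 2  1  1  1
2  3  0  3
2  2  3  1
2  3  1  0
1  1  3  3
gen 5: 2  1  1  1
2  3  0  3
2  2  3  1
3  3  1  0
1  1  3  3
gen 6: 2  1  1  1
2  3  0  3
3  3  3  1
1  0  2  0
2  2  3  3
gen 7: 2  1  1  1
2  3  0  3
3  3  3  1
2  0  2  0
2  2  3  3
gen 8: 2  1  1  1
2  3  0  3
3  3  3  1
3  0  2  0
2  2  3  3
gen 9: 3  2  1  1
0  1  2  3
2  2  0  2
1  2  3  0
3  2  3  3
gen 10: 3  2  1  1
0  1  2  3
2  2  0  2
2  2  3  0
3  2  3  3
gen 11: 3  2  1  1
0  1  2  3
2  2  0  2
3  2  3  0
3  2  3  3
gen 12: 3  2  1  1
0  1  2  3
3  2  0  2
1  3  3  0
0  3  3  3
gen 13: 3  2  1  1
0  1  2  3
3  2  0  2
2  3  3  0
0  3  3  3
gen 14: 3  2  1  1
0  1  2  3
3  2  0  2
3  3  3  0
0  3  3  3
gen 15: 3  2  1  1
1  2  2  3
1  0  2  2
2  3  1  2
2  1  2  0
gen 16: 3  2  1  1
1  2  2  3
1  0  2  2
3  3  1  2
2  1  2  0
gen 17: 3  2  1  1
1  2  2  3
2  1  2  2
1  0  2  2
3  2  2  0
gen 18: 3  2  1  1
1  2  2  3
2  1  2  2
2  0  2  2
3  2  2  0
gen 19: 3  2  1  1
1  2  2  3
2  1  2  2
3  0  2  2
3  2  2  0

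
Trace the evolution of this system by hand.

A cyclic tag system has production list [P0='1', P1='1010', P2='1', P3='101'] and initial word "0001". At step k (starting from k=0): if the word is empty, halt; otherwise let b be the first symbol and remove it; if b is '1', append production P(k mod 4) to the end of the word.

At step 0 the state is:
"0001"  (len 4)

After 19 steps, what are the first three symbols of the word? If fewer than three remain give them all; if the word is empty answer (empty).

gen 0: "0001"  (len 4)
gen 1: "001"  (len 3)
gen 2: "01"  (len 2)
gen 3: "1"  (len 1)
gen 4: "101"  (len 3)
gen 5: "011"  (len 3)
gen 6: "11"  (len 2)
gen 7: "11"  (len 2)
gen 8: "1101"  (len 4)
gen 9: "1011"  (len 4)
gen 10: "0111010"  (len 7)
gen 11: "111010"  (len 6)
gen 12: "11010101"  (len 8)
gen 13: "10101011"  (len 8)
gen 14: "01010111010"  (len 11)
gen 15: "1010111010"  (len 10)
gen 16: "010111010101"  (len 12)
gen 17: "10111010101"  (len 11)
gen 18: "01110101011010"  (len 14)
gen 19: "1110101011010"  (len 13)

111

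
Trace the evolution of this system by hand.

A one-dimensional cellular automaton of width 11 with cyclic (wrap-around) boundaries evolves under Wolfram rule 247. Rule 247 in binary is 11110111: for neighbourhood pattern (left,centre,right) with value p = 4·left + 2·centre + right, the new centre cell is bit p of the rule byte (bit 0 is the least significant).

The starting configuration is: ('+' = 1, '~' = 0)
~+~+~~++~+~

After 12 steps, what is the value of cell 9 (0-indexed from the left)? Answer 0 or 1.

k=0  ~+~+~~++~+~
k=1  ++++++~++++
k=2  +++++++~+++
k=3  ++++++++~++
k=4  +++++++++~+
k=5  ++++++++++~
k=6  ~++++++++++
k=7  +~+++++++++
k=8  ++~++++++++
k=9  +++~+++++++
k=10  ++++~++++++
k=11  +++++~+++++
k=12  ++++++~++++

1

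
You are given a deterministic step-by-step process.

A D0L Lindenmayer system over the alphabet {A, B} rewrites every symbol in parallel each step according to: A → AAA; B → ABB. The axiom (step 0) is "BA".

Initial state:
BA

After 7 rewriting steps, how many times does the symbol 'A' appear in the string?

gen 0: BA
gen 1: ABBAAA
gen 2: AAAABBABBAAAAAAAAA
gen 3: AAAAAAAAAAAAABBABBAAAABBABBAAAAAAAAAAAAAAAAAAAAAAAAAAA
gen 4: AAAAAAAAAAAAAAAAAAAAAAAAAAAAAAAAAAAAAAAABBABBAAAABBABBAAAA…AAAAAAAAAAAAAAAAAAAAAAAAAAAAAAAAAAAAAAAAAAAAAAAAAAAAAAAAAA  (len 162)
gen 5: AAAAAAAAAAAAAAAAAAAAAAAAAAAAAAAAAAAAAAAAAAAAAAAAAAAAAAAAAA…AAAAAAAAAAAAAAAAAAAAAAAAAAAAAAAAAAAAAAAAAAAAAAAAAAAAAAAAAA  (len 486)
gen 6: AAAAAAAAAAAAAAAAAAAAAAAAAAAAAAAAAAAAAAAAAAAAAAAAAAAAAAAAAA…AAAAAAAAAAAAAAAAAAAAAAAAAAAAAAAAAAAAAAAAAAAAAAAAAAAAAAAAAA  (len 1458)
gen 7: AAAAAAAAAAAAAAAAAAAAAAAAAAAAAAAAAAAAAAAAAAAAAAAAAAAAAAAAAA…AAAAAAAAAAAAAAAAAAAAAAAAAAAAAAAAAAAAAAAAAAAAAAAAAAAAAAAAAA  (len 4374)

4246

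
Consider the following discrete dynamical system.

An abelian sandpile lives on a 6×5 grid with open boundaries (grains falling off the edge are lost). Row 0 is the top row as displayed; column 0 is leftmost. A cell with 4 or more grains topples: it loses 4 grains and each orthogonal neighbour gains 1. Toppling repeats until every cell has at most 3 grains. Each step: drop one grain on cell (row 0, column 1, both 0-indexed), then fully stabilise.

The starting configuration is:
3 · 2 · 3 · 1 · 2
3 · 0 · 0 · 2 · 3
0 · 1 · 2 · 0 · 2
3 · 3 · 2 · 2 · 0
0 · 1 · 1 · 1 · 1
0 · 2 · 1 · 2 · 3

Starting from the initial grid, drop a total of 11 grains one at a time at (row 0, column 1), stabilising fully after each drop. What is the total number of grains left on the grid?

47

[0] 3 · 2 · 3 · 1 · 2
3 · 0 · 0 · 2 · 3
0 · 1 · 2 · 0 · 2
3 · 3 · 2 · 2 · 0
0 · 1 · 1 · 1 · 1
0 · 2 · 1 · 2 · 3
[1] 3 · 3 · 3 · 1 · 2
3 · 0 · 0 · 2 · 3
0 · 1 · 2 · 0 · 2
3 · 3 · 2 · 2 · 0
0 · 1 · 1 · 1 · 1
0 · 2 · 1 · 2 · 3
[2] 1 · 2 · 0 · 2 · 2
0 · 2 · 1 · 2 · 3
1 · 1 · 2 · 0 · 2
3 · 3 · 2 · 2 · 0
0 · 1 · 1 · 1 · 1
0 · 2 · 1 · 2 · 3
[3] 1 · 3 · 0 · 2 · 2
0 · 2 · 1 · 2 · 3
1 · 1 · 2 · 0 · 2
3 · 3 · 2 · 2 · 0
0 · 1 · 1 · 1 · 1
0 · 2 · 1 · 2 · 3
[4] 2 · 0 · 1 · 2 · 2
0 · 3 · 1 · 2 · 3
1 · 1 · 2 · 0 · 2
3 · 3 · 2 · 2 · 0
0 · 1 · 1 · 1 · 1
0 · 2 · 1 · 2 · 3
[5] 2 · 1 · 1 · 2 · 2
0 · 3 · 1 · 2 · 3
1 · 1 · 2 · 0 · 2
3 · 3 · 2 · 2 · 0
0 · 1 · 1 · 1 · 1
0 · 2 · 1 · 2 · 3
[6] 2 · 2 · 1 · 2 · 2
0 · 3 · 1 · 2 · 3
1 · 1 · 2 · 0 · 2
3 · 3 · 2 · 2 · 0
0 · 1 · 1 · 1 · 1
0 · 2 · 1 · 2 · 3
[7] 2 · 3 · 1 · 2 · 2
0 · 3 · 1 · 2 · 3
1 · 1 · 2 · 0 · 2
3 · 3 · 2 · 2 · 0
0 · 1 · 1 · 1 · 1
0 · 2 · 1 · 2 · 3
[8] 3 · 1 · 2 · 2 · 2
1 · 0 · 2 · 2 · 3
1 · 2 · 2 · 0 · 2
3 · 3 · 2 · 2 · 0
0 · 1 · 1 · 1 · 1
0 · 2 · 1 · 2 · 3
[9] 3 · 2 · 2 · 2 · 2
1 · 0 · 2 · 2 · 3
1 · 2 · 2 · 0 · 2
3 · 3 · 2 · 2 · 0
0 · 1 · 1 · 1 · 1
0 · 2 · 1 · 2 · 3
[10] 3 · 3 · 2 · 2 · 2
1 · 0 · 2 · 2 · 3
1 · 2 · 2 · 0 · 2
3 · 3 · 2 · 2 · 0
0 · 1 · 1 · 1 · 1
0 · 2 · 1 · 2 · 3
[11] 0 · 1 · 3 · 2 · 2
2 · 1 · 2 · 2 · 3
1 · 2 · 2 · 0 · 2
3 · 3 · 2 · 2 · 0
0 · 1 · 1 · 1 · 1
0 · 2 · 1 · 2 · 3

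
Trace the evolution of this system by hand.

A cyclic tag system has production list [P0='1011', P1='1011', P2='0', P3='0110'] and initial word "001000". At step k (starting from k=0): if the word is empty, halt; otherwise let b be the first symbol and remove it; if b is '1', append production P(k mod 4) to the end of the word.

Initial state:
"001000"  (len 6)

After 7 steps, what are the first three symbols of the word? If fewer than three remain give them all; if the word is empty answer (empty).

(empty)

[0] "001000"  (len 6)
[1] "01000"  (len 5)
[2] "1000"  (len 4)
[3] "0000"  (len 4)
[4] "000"  (len 3)
[5] "00"  (len 2)
[6] "0"  (len 1)
[7] (halted — word empty)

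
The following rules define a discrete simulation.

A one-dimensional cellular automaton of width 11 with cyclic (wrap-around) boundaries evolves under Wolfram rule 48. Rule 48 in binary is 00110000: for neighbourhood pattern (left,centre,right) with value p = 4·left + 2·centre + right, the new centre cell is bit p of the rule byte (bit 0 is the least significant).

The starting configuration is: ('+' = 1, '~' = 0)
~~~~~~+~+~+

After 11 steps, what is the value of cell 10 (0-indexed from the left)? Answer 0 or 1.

[0] ~~~~~~+~+~+
[1] +~~~~~~+~+~
[2] ~+~~~~~~+~+
[3] +~+~~~~~~+~
[4] ~+~+~~~~~~+
[5] +~+~+~~~~~~
[6] ~+~+~+~~~~~
[7] ~~+~+~+~~~~
[8] ~~~+~+~+~~~
[9] ~~~~+~+~+~~
[10] ~~~~~+~+~+~
[11] ~~~~~~+~+~+

1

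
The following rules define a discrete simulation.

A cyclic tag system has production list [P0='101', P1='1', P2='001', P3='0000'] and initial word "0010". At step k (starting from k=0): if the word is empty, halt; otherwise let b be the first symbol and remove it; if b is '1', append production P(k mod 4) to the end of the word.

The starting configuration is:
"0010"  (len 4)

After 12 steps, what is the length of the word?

0) "0010"  (len 4)
1) "010"  (len 3)
2) "10"  (len 2)
3) "0001"  (len 4)
4) "001"  (len 3)
5) "01"  (len 2)
6) "1"  (len 1)
7) "001"  (len 3)
8) "01"  (len 2)
9) "1"  (len 1)
10) "1"  (len 1)
11) "001"  (len 3)
12) "01"  (len 2)

2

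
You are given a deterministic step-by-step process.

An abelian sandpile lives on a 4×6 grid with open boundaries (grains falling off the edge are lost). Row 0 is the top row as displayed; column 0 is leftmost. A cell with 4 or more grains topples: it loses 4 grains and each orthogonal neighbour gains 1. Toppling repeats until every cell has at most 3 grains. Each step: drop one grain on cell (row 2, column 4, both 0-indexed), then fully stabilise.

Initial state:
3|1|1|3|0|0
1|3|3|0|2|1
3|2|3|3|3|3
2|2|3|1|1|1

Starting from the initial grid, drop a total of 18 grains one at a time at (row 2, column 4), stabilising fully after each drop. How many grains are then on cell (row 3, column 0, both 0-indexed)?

0

k=0  3|1|1|3|0|0
1|3|3|0|2|1
3|2|3|3|3|3
2|2|3|1|1|1
k=1  3|2|2|3|0|0
3|1|1|2|3|2
1|2|3|1|2|0
0|1|1|3|2|2
k=2  3|2|2|3|0|0
3|1|1|2|3|2
1|2|3|1|3|0
0|1|1|3|2|2
k=3  3|2|2|3|1|0
3|1|1|3|0|3
1|2|3|2|1|1
0|1|1|3|3|2
k=4  3|2|2|3|1|0
3|1|1|3|0|3
1|2|3|2|2|1
0|1|1|3|3|2
k=5  3|2|2|3|1|0
3|1|1|3|0|3
1|2|3|2|3|1
0|1|1|3|3|2
k=6  3|2|3|0|2|0
3|1|3|1|2|3
1|3|0|2|2|2
0|1|3|1|1|3
k=7  3|2|3|0|2|0
3|1|3|1|2|3
1|3|0|2|3|2
0|1|3|1|1|3
k=8  3|2|3|0|2|0
3|1|3|1|3|3
1|3|0|3|0|3
0|1|3|1|2|3
k=9  3|2|3|0|2|0
3|1|3|1|3|3
1|3|0|3|1|3
0|1|3|1|2|3
k=10  3|2|3|0|2|0
3|1|3|1|3|3
1|3|0|3|2|3
0|1|3|1|2|3
k=11  3|2|3|0|2|0
3|1|3|1|3|3
1|3|0|3|3|3
0|1|3|1|2|3
k=12  3|2|3|0|3|1
3|1|3|3|2|1
1|3|1|1|0|3
0|1|3|3|1|1
k=13  3|2|3|0|3|1
3|1|3|3|2|1
1|3|1|1|1|3
0|1|3|3|1|1
k=14  3|2|3|0|3|1
3|1|3|3|2|1
1|3|1|1|2|3
0|1|3|3|1|1
k=15  3|2|3|0|3|1
3|1|3|3|2|1
1|3|1|1|3|3
0|1|3|3|1|1
k=16  3|2|3|0|3|1
3|1|3|3|3|2
1|3|1|2|1|0
0|1|3|3|2|2
k=17  3|2|3|0|3|1
3|1|3|3|3|2
1|3|1|2|2|0
0|1|3|3|2|2
k=18  3|2|3|0|3|1
3|1|3|3|3|2
1|3|1|2|3|0
0|1|3|3|2|2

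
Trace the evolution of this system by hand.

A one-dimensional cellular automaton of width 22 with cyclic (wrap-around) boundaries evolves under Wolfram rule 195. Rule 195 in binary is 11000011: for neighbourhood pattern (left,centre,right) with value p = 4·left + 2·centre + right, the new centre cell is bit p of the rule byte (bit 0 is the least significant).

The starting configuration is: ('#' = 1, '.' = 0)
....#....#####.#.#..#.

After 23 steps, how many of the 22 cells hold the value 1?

8

t=0: ....#....#####.#.#..#.
t=1: ####..###.####.....#..
t=2: .###.#.##..###.####..#
t=3: ..##....#.#.##..###.#.
t=4: ##.#.###.....#.#.##...
t=5: .#....##.####.....#.##
t=6: ...###.#..###.####...#
t=7: .##.##...#.##..###.##.
t=8: #.#..#.##...#.#.##..#.
t=9: ....#...#.##.....#.#..
t=10: ####..##...#.####....#
t=11: ####.#.#.##...###.###.
t=12: .###......#.##.##..##.
t=13: #.##.#####...#..#.#.#.
t=14: ...#..####.##..#......
t=15: ###..#.###..#.#..#####
t=16: ###.#...##.#....#.####
t=17: ###...##.#...###...###
t=18: ###.##.#...##.##.##.##
t=19: ###..#...##.#..#..#..#
t=20: ###.#..##.#...#..#..#.
t=21: .##...#.#...##..#..#..
t=22: #.#.##....##.#.#..#..#
t=23: #....#.###.#.....#..#.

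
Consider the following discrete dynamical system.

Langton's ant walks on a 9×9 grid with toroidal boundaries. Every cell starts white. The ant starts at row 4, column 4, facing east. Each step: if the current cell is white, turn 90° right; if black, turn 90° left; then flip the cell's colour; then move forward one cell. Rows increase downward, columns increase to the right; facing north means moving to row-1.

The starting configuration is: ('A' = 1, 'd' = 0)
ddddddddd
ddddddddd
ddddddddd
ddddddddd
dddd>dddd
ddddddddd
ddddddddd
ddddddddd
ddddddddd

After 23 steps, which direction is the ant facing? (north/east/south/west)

k=0  ddddddddd
ddddddddd
ddddddddd
ddddddddd
dddd>dddd
ddddddddd
ddddddddd
ddddddddd
ddddddddd
k=1  ddddddddd
ddddddddd
ddddddddd
ddddddddd
ddddAdddd
ddddvdddd
ddddddddd
ddddddddd
ddddddddd
k=2  ddddddddd
ddddddddd
ddddddddd
ddddddddd
ddddAdddd
ddd<Adddd
ddddddddd
ddddddddd
ddddddddd
k=3  ddddddddd
ddddddddd
ddddddddd
ddddddddd
ddd^Adddd
dddAAdddd
ddddddddd
ddddddddd
ddddddddd
k=4  ddddddddd
ddddddddd
ddddddddd
ddddddddd
dddA>dddd
dddAAdddd
ddddddddd
ddddddddd
ddddddddd
k=5  ddddddddd
ddddddddd
ddddddddd
dddd^dddd
dddAddddd
dddAAdddd
ddddddddd
ddddddddd
ddddddddd
k=6  ddddddddd
ddddddddd
ddddddddd
ddddA>ddd
dddAddddd
dddAAdddd
ddddddddd
ddddddddd
ddddddddd
k=7  ddddddddd
ddddddddd
ddddddddd
ddddAAddd
dddAdvddd
dddAAdddd
ddddddddd
ddddddddd
ddddddddd
k=8  ddddddddd
ddddddddd
ddddddddd
ddddAAddd
dddA<Addd
dddAAdddd
ddddddddd
ddddddddd
ddddddddd
k=9  ddddddddd
ddddddddd
ddddddddd
dddd^Addd
dddAAAddd
dddAAdddd
ddddddddd
ddddddddd
ddddddddd
k=10  ddddddddd
ddddddddd
ddddddddd
ddd<dAddd
dddAAAddd
dddAAdddd
ddddddddd
ddddddddd
ddddddddd
k=11  ddddddddd
ddddddddd
ddd^ddddd
dddAdAddd
dddAAAddd
dddAAdddd
ddddddddd
ddddddddd
ddddddddd
k=12  ddddddddd
ddddddddd
dddA>dddd
dddAdAddd
dddAAAddd
dddAAdddd
ddddddddd
ddddddddd
ddddddddd
k=13  ddddddddd
ddddddddd
dddAAdddd
dddAvAddd
dddAAAddd
dddAAdddd
ddddddddd
ddddddddd
ddddddddd
k=14  ddddddddd
ddddddddd
dddAAdddd
ddd<AAddd
dddAAAddd
dddAAdddd
ddddddddd
ddddddddd
ddddddddd
k=15  ddddddddd
ddddddddd
dddAAdddd
ddddAAddd
dddvAAddd
dddAAdddd
ddddddddd
ddddddddd
ddddddddd
k=16  ddddddddd
ddddddddd
dddAAdddd
ddddAAddd
dddd>Addd
dddAAdddd
ddddddddd
ddddddddd
ddddddddd
k=17  ddddddddd
ddddddddd
dddAAdddd
dddd^Addd
dddddAddd
dddAAdddd
ddddddddd
ddddddddd
ddddddddd
k=18  ddddddddd
ddddddddd
dddAAdddd
ddd<dAddd
dddddAddd
dddAAdddd
ddddddddd
ddddddddd
ddddddddd
k=19  ddddddddd
ddddddddd
ddd^Adddd
dddAdAddd
dddddAddd
dddAAdddd
ddddddddd
ddddddddd
ddddddddd
k=20  ddddddddd
ddddddddd
dd<dAdddd
dddAdAddd
dddddAddd
dddAAdddd
ddddddddd
ddddddddd
ddddddddd
k=21  ddddddddd
dd^dddddd
ddAdAdddd
dddAdAddd
dddddAddd
dddAAdddd
ddddddddd
ddddddddd
ddddddddd
k=22  ddddddddd
ddA>ddddd
ddAdAdddd
dddAdAddd
dddddAddd
dddAAdddd
ddddddddd
ddddddddd
ddddddddd
k=23  ddddddddd
ddAAddddd
ddAvAdddd
dddAdAddd
dddddAddd
dddAAdddd
ddddddddd
ddddddddd
ddddddddd

south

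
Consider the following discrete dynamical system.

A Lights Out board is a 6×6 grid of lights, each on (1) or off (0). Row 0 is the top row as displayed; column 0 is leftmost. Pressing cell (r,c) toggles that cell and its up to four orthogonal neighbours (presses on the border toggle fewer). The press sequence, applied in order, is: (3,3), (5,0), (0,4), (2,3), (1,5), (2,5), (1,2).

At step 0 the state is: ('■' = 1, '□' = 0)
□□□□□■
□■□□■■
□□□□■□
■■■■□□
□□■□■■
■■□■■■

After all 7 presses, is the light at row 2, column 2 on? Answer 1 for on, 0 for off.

k=0  □□□□□■
□■□□■■
□□□□■□
■■■■□□
□□■□■■
■■□■■■
k=1  □□□□□■
□■□□■■
□□□■■□
■■□□■□
□□■■■■
■■□■■■
k=2  □□□□□■
□■□□■■
□□□■■□
■■□□■□
■□■■■■
□□□■■■
k=3  □□□■■□
□■□□□■
□□□■■□
■■□□■□
■□■■■■
□□□■■■
k=4  □□□■■□
□■□■□■
□□■□□□
■■□■■□
■□■■■■
□□□■■■
k=5  □□□■■■
□■□■■□
□□■□□■
■■□■■□
■□■■■■
□□□■■■
k=6  □□□■■■
□■□■■■
□□■□■□
■■□■■■
■□■■■■
□□□■■■
k=7  □□■■■■
□□■□■■
□□□□■□
■■□■■■
■□■■■■
□□□■■■

0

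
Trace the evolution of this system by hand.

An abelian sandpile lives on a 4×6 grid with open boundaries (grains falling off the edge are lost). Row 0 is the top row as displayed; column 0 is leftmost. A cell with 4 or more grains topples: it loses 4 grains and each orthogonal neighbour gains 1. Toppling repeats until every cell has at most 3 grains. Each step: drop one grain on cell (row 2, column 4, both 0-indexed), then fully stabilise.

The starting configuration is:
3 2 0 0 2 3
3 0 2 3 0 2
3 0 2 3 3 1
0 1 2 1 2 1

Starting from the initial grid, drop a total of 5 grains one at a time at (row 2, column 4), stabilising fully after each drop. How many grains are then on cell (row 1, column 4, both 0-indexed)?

[0] 3 2 0 0 2 3
3 0 2 3 0 2
3 0 2 3 3 1
0 1 2 1 2 1
[1] 3 2 0 1 2 3
3 0 3 0 2 2
3 0 3 1 1 2
0 1 2 2 3 1
[2] 3 2 0 1 2 3
3 0 3 0 2 2
3 0 3 1 2 2
0 1 2 2 3 1
[3] 3 2 0 1 2 3
3 0 3 0 2 2
3 0 3 1 3 2
0 1 2 2 3 1
[4] 3 2 0 1 2 3
3 0 3 0 3 2
3 0 3 2 1 3
0 1 2 3 0 2
[5] 3 2 0 1 2 3
3 0 3 0 3 2
3 0 3 2 2 3
0 1 2 3 0 2

3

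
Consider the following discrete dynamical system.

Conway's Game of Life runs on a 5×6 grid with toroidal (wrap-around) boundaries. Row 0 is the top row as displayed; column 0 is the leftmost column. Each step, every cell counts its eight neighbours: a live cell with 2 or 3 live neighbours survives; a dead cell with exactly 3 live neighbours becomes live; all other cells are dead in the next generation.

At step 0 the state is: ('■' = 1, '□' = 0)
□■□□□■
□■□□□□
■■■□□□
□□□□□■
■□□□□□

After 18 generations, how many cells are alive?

t=0: □■□□□■
□■□□□□
■■■□□□
□□□□□■
■□□□□□
t=1: □■□□□□
□□□□□□
■■■□□□
□□□□□■
■□□□□■
t=2: ■□□□□□
■□■□□□
■■□□□□
□□□□□■
■□□□□■
t=3: ■□□□□□
■□□□□■
■■□□□■
□■□□□■
■□□□□■
t=4: □■□□□□
□□□□□□
□■□□■□
□■□□■□
□■□□□■
t=5: ■□□□□□
□□□□□□
□□□□□□
□■■□■■
□■■□□□
t=6: □■□□□□
□□□□□□
□□□□□□
■■■■□□
□□■■□■
t=7: □□■□□□
□□□□□□
□■■□□□
■■□■■□
□□□■■□
t=8: □□□■□□
□■■□□□
■■■■□□
■■□□■■
□■□□■■
t=9: ■■□■■□
■□□□□□
□□□■■□
□□□□□□
□■■■□□
t=10: ■□□■■■
■■■□□□
□□□□□□
□□□□■□
■■□■■□
t=11: □□□□□□
■■■■■□
□■□□□□
□□□■■■
■■■□□□
t=12: □□□□□■
■■■■□□
□■□□□□
□□□■■■
■■■■■■
t=13: □□□□□□
■■■□□□
□■□□□■
□□□□□□
□■■□□□
t=14: ■□□□□□
■■■□□□
□■■□□□
■■■□□□
□□□□□□
t=15: ■□□□□□
■□■□□□
□□□■□□
■□■□□□
■□□□□□
t=16: ■□□□□■
□■□□□□
□□■■□□
□■□□□□
■□□□□■
t=17: □■□□□■
■■■□□□
□■■□□□
■■■□□□
□■□□□■
t=18: □□□□□■
□□□□□□
□□□■□□
□□□□□□
□□□□□■

3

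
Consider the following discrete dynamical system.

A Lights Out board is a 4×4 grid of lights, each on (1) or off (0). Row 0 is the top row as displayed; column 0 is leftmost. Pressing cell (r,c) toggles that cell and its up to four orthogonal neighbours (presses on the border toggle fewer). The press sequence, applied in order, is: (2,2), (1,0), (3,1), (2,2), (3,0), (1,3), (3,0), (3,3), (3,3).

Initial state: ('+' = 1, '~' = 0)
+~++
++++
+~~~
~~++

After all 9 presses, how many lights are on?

6

k=0  +~++
++++
+~~~
~~++
k=1  +~++
++~+
++++
~~~+
k=2  ~~++
~~~+
~+++
~~~+
k=3  ~~++
~~~+
~~++
++++
k=4  ~~++
~~++
~+~~
++~+
k=5  ~~++
~~++
++~~
~~~+
k=6  ~~+~
~~~~
++~+
~~~+
k=7  ~~+~
~~~~
~+~+
++~+
k=8  ~~+~
~~~~
~+~~
+++~
k=9  ~~+~
~~~~
~+~+
++~+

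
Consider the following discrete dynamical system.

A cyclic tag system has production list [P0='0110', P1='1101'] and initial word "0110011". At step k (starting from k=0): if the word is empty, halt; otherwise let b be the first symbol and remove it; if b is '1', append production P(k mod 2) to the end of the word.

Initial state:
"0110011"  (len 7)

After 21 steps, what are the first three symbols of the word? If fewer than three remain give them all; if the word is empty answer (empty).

step 0: "0110011"  (len 7)
step 1: "110011"  (len 6)
step 2: "100111101"  (len 9)
step 3: "001111010110"  (len 12)
step 4: "01111010110"  (len 11)
step 5: "1111010110"  (len 10)
step 6: "1110101101101"  (len 13)
step 7: "1101011011010110"  (len 16)
step 8: "1010110110101101101"  (len 19)
step 9: "0101101101011011010110"  (len 22)
step 10: "101101101011011010110"  (len 21)
step 11: "011011010110110101100110"  (len 24)
step 12: "11011010110110101100110"  (len 23)
step 13: "10110101101101011001100110"  (len 26)
step 14: "01101011011010110011001101101"  (len 29)
step 15: "1101011011010110011001101101"  (len 28)
step 16: "1010110110101100110011011011101"  (len 31)
step 17: "0101101101011001100110110111010110"  (len 34)
step 18: "101101101011001100110110111010110"  (len 33)
step 19: "011011010110011001101101110101100110"  (len 36)
step 20: "11011010110011001101101110101100110"  (len 35)
step 21: "10110101100110011011011101011001100110"  (len 38)

101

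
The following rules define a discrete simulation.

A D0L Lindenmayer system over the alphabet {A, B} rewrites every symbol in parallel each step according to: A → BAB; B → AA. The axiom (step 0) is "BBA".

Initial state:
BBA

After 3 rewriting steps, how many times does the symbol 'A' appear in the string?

k=0  BBA
k=1  AAAABAB
k=2  BABBABBABBABAABABAA
k=3  AABABAAAABABAAAABABAAAABABAABABBABAABABAABABBAB

29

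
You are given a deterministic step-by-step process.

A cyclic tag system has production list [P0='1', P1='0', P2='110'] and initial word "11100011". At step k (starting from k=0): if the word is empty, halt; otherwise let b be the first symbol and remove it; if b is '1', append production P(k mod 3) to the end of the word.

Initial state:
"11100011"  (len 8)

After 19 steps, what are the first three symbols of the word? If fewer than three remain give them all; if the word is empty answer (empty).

110

gen 0: "11100011"  (len 8)
gen 1: "11000111"  (len 8)
gen 2: "10001110"  (len 8)
gen 3: "0001110110"  (len 10)
gen 4: "001110110"  (len 9)
gen 5: "01110110"  (len 8)
gen 6: "1110110"  (len 7)
gen 7: "1101101"  (len 7)
gen 8: "1011010"  (len 7)
gen 9: "011010110"  (len 9)
gen 10: "11010110"  (len 8)
gen 11: "10101100"  (len 8)
gen 12: "0101100110"  (len 10)
gen 13: "101100110"  (len 9)
gen 14: "011001100"  (len 9)
gen 15: "11001100"  (len 8)
gen 16: "10011001"  (len 8)
gen 17: "00110010"  (len 8)
gen 18: "0110010"  (len 7)
gen 19: "110010"  (len 6)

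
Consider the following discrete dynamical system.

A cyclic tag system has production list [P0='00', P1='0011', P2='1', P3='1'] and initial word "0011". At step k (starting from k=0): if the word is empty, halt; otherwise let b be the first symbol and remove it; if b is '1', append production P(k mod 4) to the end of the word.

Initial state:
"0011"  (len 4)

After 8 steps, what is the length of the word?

4

k=0  "0011"  (len 4)
k=1  "011"  (len 3)
k=2  "11"  (len 2)
k=3  "11"  (len 2)
k=4  "11"  (len 2)
k=5  "100"  (len 3)
k=6  "000011"  (len 6)
k=7  "00011"  (len 5)
k=8  "0011"  (len 4)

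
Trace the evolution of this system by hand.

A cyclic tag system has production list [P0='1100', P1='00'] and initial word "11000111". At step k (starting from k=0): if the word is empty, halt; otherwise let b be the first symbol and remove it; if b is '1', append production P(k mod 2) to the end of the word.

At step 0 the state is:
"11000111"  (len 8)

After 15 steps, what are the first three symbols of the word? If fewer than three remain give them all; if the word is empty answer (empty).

011

0) "11000111"  (len 8)
1) "10001111100"  (len 11)
2) "000111110000"  (len 12)
3) "00111110000"  (len 11)
4) "0111110000"  (len 10)
5) "111110000"  (len 9)
6) "1111000000"  (len 10)
7) "1110000001100"  (len 13)
8) "11000000110000"  (len 14)
9) "10000001100001100"  (len 17)
10) "000000110000110000"  (len 18)
11) "00000110000110000"  (len 17)
12) "0000110000110000"  (len 16)
13) "000110000110000"  (len 15)
14) "00110000110000"  (len 14)
15) "0110000110000"  (len 13)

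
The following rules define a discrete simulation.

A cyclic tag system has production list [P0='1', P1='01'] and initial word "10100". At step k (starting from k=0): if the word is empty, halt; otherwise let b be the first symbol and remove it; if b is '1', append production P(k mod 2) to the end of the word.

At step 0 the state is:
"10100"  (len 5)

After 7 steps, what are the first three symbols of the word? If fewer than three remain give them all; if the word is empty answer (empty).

gen 0: "10100"  (len 5)
gen 1: "01001"  (len 5)
gen 2: "1001"  (len 4)
gen 3: "0011"  (len 4)
gen 4: "011"  (len 3)
gen 5: "11"  (len 2)
gen 6: "101"  (len 3)
gen 7: "011"  (len 3)

011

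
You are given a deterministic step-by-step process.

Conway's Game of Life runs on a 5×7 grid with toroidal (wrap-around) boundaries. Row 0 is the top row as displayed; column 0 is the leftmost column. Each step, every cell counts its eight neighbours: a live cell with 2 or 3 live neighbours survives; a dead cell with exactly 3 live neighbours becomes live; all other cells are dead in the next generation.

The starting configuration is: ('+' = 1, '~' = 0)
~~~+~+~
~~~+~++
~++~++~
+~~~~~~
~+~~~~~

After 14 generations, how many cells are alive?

5

k=0  ~~~+~+~
~~~+~++
~++~++~
+~~~~~~
~+~~~~~
k=1  ~~+~~++
~~~+~~+
++++++~
+~+~~~~
~~~~~~~
k=2  ~~~~~++
~~~~~~~
+~~~++~
+~+~+~+
~+~~~~+
k=3  +~~~~++
~~~~+~~
++~+++~
~~~++~~
~+~~~~~
k=4  +~~~~++
~+~+~~~
~~+~~+~
++~+~+~
+~~~+++
k=5  ~+~~~~~
+++~++~
+~~+~~+
++++~~~
~~~~~~~
k=6  +++~~~~
~~++++~
~~~~~+~
++++~~+
+~~~~~~
k=7  +~+~+~+
~~+++++
+~~~~+~
+++~~~+
~~~+~~~
k=8  +++~~~+
~~+~~~~
~~~~~~~
+++~~~+
~~~+~+~
k=9  ++++~~+
+~+~~~~
+~+~~~~
+++~~~+
~~~+~+~
k=10  +~~++~+
~~~~~~~
~~++~~~
+~++~~+
~~~+++~
k=11  ~~~+~~+
~~+~+~~
~+++~~~
~+~~~++
~+~~~~~
k=12  ~~++~~~
~+~~+~~
++~+++~
~+~~~~~
~~+~~++
k=13  ~+++++~
++~~~+~
++~+++~
~+~+~~~
~+++~~~
k=14  ~~~~~++
~~~~~~~
~~~+~+~
~~~~~~~
+~~~~~~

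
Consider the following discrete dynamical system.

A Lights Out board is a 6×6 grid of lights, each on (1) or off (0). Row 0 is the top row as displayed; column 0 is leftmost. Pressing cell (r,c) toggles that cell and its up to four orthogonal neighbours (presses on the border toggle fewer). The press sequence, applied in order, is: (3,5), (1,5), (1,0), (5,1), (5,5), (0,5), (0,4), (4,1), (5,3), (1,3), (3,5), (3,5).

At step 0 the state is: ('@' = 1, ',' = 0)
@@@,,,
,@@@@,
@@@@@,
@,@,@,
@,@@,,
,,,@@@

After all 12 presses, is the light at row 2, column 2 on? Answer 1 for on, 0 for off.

1

0) @@@,,,
,@@@@,
@@@@@,
@,@,@,
@,@@,,
,,,@@@
1) @@@,,,
,@@@@,
@@@@@@
@,@,,@
@,@@,@
,,,@@@
2) @@@,,@
,@@@,@
@@@@@,
@,@,,@
@,@@,@
,,,@@@
3) ,@@,,@
@,@@,@
,@@@@,
@,@,,@
@,@@,@
,,,@@@
4) ,@@,,@
@,@@,@
,@@@@,
@,@,,@
@@@@,@
@@@@@@
5) ,@@,,@
@,@@,@
,@@@@,
@,@,,@
@@@@,,
@@@@,,
6) ,@@,@,
@,@@,,
,@@@@,
@,@,,@
@@@@,,
@@@@,,
7) ,@@@,@
@,@@@,
,@@@@,
@,@,,@
@@@@,,
@@@@,,
8) ,@@@,@
@,@@@,
,@@@@,
@@@,,@
,,,@,,
@,@@,,
9) ,@@@,@
@,@@@,
,@@@@,
@@@,,@
,,,,,,
@,,,@,
10) ,@@,,@
@,,,,,
,@@,@,
@@@,,@
,,,,,,
@,,,@,
11) ,@@,,@
@,,,,,
,@@,@@
@@@,@,
,,,,,@
@,,,@,
12) ,@@,,@
@,,,,,
,@@,@,
@@@,,@
,,,,,,
@,,,@,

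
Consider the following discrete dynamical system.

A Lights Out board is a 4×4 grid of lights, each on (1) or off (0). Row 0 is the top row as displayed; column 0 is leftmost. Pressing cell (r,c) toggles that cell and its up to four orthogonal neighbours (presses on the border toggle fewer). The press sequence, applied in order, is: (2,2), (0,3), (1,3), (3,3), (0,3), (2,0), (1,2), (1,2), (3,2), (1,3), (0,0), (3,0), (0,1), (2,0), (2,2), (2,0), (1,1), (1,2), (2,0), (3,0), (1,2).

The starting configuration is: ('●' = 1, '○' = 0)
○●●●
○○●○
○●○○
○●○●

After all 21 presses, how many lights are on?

4

gen 0: ○●●●
○○●○
○●○○
○●○●
gen 1: ○●●●
○○○○
○○●●
○●●●
gen 2: ○●○○
○○○●
○○●●
○●●●
gen 3: ○●○●
○○●○
○○●○
○●●●
gen 4: ○●○●
○○●○
○○●●
○●○○
gen 5: ○●●○
○○●●
○○●●
○●○○
gen 6: ○●●○
●○●●
●●●●
●●○○
gen 7: ○●○○
●●○○
●●○●
●●○○
gen 8: ○●●○
●○●●
●●●●
●●○○
gen 9: ○●●○
●○●●
●●○●
●○●●
gen 10: ○●●●
●○○○
●●○○
●○●●
gen 11: ●○●●
○○○○
●●○○
●○●●
gen 12: ●○●●
○○○○
○●○○
○●●●
gen 13: ○●○●
○●○○
○●○○
○●●●
gen 14: ○●○●
●●○○
●○○○
●●●●
gen 15: ○●○●
●●●○
●●●●
●●○●
gen 16: ○●○●
○●●○
○○●●
○●○●
gen 17: ○○○●
●○○○
○●●●
○●○●
gen 18: ○○●●
●●●●
○●○●
○●○●
gen 19: ○○●●
○●●●
●○○●
●●○●
gen 20: ○○●●
○●●●
○○○●
○○○●
gen 21: ○○○●
○○○○
○○●●
○○○●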